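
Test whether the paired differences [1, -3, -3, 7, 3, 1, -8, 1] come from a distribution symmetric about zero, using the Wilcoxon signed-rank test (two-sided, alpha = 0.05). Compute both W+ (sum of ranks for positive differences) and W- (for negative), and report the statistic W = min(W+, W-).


Step 1: Drop any zero differences (none here) and take |d_i|.
|d| = [1, 3, 3, 7, 3, 1, 8, 1]
Step 2: Midrank |d_i| (ties get averaged ranks).
ranks: |1|->2, |3|->5, |3|->5, |7|->7, |3|->5, |1|->2, |8|->8, |1|->2
Step 3: Attach original signs; sum ranks with positive sign and with negative sign.
W+ = 2 + 7 + 5 + 2 + 2 = 18
W- = 5 + 5 + 8 = 18
(Check: W+ + W- = 36 should equal n(n+1)/2 = 36.)
Step 4: Test statistic W = min(W+, W-) = 18.
Step 5: Ties in |d|, so use the tie-corrected normal approximation.
        E[W] = n(n+1)/4 = 8*9/4 = 18.
        Tie groups: |d|=1 (t=3), |d|=3 (t=3); sum(t^3 - t) = 48.
        Var[W] = n(n+1)(2n+1)/24 - sum(t^3-t)/48 = 1224/24 - 48/48 = 50.
        z = (W - E[W]) / sqrt(Var[W]) = (18 - 18) / 7.0711 = 0.0000.
        Two-sided p = 2*Phi(z) = 1.000000.
Step 6: alpha = 0.05. fail to reject H0.

W+ = 18, W- = 18, W = min = 18, p = 1.000000, fail to reject H0.


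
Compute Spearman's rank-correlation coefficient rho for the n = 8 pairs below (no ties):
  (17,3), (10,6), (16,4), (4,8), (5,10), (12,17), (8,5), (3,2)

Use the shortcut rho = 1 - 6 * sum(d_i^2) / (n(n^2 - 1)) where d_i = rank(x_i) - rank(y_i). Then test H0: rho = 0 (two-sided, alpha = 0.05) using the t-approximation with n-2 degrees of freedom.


Step 1: Rank x and y separately (midranks; no ties here).
rank(x): 17->8, 10->5, 16->7, 4->2, 5->3, 12->6, 8->4, 3->1
rank(y): 3->2, 6->5, 4->3, 8->6, 10->7, 17->8, 5->4, 2->1
Step 2: d_i = R_x(i) - R_y(i); compute d_i^2.
  (8-2)^2=36, (5-5)^2=0, (7-3)^2=16, (2-6)^2=16, (3-7)^2=16, (6-8)^2=4, (4-4)^2=0, (1-1)^2=0
sum(d^2) = 88.
Step 3: rho = 1 - 6*88 / (8*(8^2 - 1)) = 1 - 528/504 = -0.047619.
Step 4: Under H0, t = rho * sqrt((n-2)/(1-rho^2)) = -0.1168 ~ t(6).
Step 5: Two-sided p-value from the t-distribution with 6 df = 0.910849.
Step 6: alpha = 0.05. fail to reject H0.

rho = -0.0476, p = 0.910849, fail to reject H0 at alpha = 0.05.


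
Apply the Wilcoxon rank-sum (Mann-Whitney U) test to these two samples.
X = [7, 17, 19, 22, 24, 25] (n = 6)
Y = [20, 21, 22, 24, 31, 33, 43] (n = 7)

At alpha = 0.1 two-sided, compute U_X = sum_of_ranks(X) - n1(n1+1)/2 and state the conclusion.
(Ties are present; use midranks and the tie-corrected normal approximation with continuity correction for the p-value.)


Step 1: Combine and sort all 13 observations; assign midranks.
sorted (value, group): (7,X), (17,X), (19,X), (20,Y), (21,Y), (22,X), (22,Y), (24,X), (24,Y), (25,X), (31,Y), (33,Y), (43,Y)
ranks: 7->1, 17->2, 19->3, 20->4, 21->5, 22->6.5, 22->6.5, 24->8.5, 24->8.5, 25->10, 31->11, 33->12, 43->13
Step 2: Rank sum for X: R1 = 1 + 2 + 3 + 6.5 + 8.5 + 10 = 31.
Step 3: U_X = R1 - n1(n1+1)/2 = 31 - 6*7/2 = 31 - 21 = 10.
       U_Y = n1*n2 - U_X = 42 - 10 = 32.
Step 4: Ties are present, so use the tie-corrected normal approximation (with continuity correction) for the p-value.
Step 5: p-value = 0.132546; compare to alpha = 0.1. fail to reject H0.

U_X = 10, p = 0.132546, fail to reject H0 at alpha = 0.1.


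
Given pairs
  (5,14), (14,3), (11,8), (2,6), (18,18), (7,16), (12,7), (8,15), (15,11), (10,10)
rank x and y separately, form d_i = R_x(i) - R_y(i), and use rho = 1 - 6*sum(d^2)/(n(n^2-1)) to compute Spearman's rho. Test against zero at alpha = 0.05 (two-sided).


Step 1: Rank x and y separately (midranks; no ties here).
rank(x): 5->2, 14->8, 11->6, 2->1, 18->10, 7->3, 12->7, 8->4, 15->9, 10->5
rank(y): 14->7, 3->1, 8->4, 6->2, 18->10, 16->9, 7->3, 15->8, 11->6, 10->5
Step 2: d_i = R_x(i) - R_y(i); compute d_i^2.
  (2-7)^2=25, (8-1)^2=49, (6-4)^2=4, (1-2)^2=1, (10-10)^2=0, (3-9)^2=36, (7-3)^2=16, (4-8)^2=16, (9-6)^2=9, (5-5)^2=0
sum(d^2) = 156.
Step 3: rho = 1 - 6*156 / (10*(10^2 - 1)) = 1 - 936/990 = 0.054545.
Step 4: Under H0, t = rho * sqrt((n-2)/(1-rho^2)) = 0.1545 ~ t(8).
Step 5: Two-sided p-value from the t-distribution with 8 df = 0.881036.
Step 6: alpha = 0.05. fail to reject H0.

rho = 0.0545, p = 0.881036, fail to reject H0 at alpha = 0.05.


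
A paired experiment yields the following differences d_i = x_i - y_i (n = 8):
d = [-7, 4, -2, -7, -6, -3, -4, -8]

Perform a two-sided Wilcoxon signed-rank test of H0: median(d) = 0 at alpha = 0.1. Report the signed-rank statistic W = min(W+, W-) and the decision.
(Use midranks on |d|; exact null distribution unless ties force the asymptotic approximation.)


Step 1: Drop any zero differences (none here) and take |d_i|.
|d| = [7, 4, 2, 7, 6, 3, 4, 8]
Step 2: Midrank |d_i| (ties get averaged ranks).
ranks: |7|->6.5, |4|->3.5, |2|->1, |7|->6.5, |6|->5, |3|->2, |4|->3.5, |8|->8
Step 3: Attach original signs; sum ranks with positive sign and with negative sign.
W+ = 3.5 = 3.5
W- = 6.5 + 1 + 6.5 + 5 + 2 + 3.5 + 8 = 32.5
(Check: W+ + W- = 36 should equal n(n+1)/2 = 36.)
Step 4: Test statistic W = min(W+, W-) = 3.5.
Step 5: Ties in |d|, so use the tie-corrected normal approximation.
        E[W] = n(n+1)/4 = 8*9/4 = 18.
        Tie groups: |d|=4 (t=2), |d|=7 (t=2); sum(t^3 - t) = 12.
        Var[W] = n(n+1)(2n+1)/24 - sum(t^3-t)/48 = 1224/24 - 12/48 = 50.75.
        z = (W - E[W]) / sqrt(Var[W]) = (3.5 - 18) / 7.1239 = -2.0354.
        Two-sided p = 2*Phi(z) = 0.041811.
Step 6: alpha = 0.1. reject H0.

W+ = 3.5, W- = 32.5, W = min = 3.5, p = 0.041811, reject H0.


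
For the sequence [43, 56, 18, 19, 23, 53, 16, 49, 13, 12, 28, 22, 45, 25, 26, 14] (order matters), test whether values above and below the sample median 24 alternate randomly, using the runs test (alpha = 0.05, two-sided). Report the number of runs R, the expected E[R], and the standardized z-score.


Step 1: Compute median = 24; label A = above, B = below.
Labels in order: AABBBABABBABAAAB  (n_A = 8, n_B = 8)
Step 2: Count runs R = 10.
Step 3: Under H0 (random ordering), E[R] = 2*n_A*n_B/(n_A+n_B) + 1 = 2*8*8/16 + 1 = 9.0000.
        Var[R] = 2*n_A*n_B*(2*n_A*n_B - n_A - n_B) / ((n_A+n_B)^2 * (n_A+n_B-1)) = 14336/3840 = 3.7333.
        SD[R] = 1.9322.
Step 4: Continuity-corrected z = (R - 0.5 - E[R]) / SD[R] = (10 - 0.5 - 9.0000) / 1.9322 = 0.2588.
Step 5: Two-sided p-value via normal approximation = 2*(1 - Phi(|z|)) = 0.795809.
Step 6: alpha = 0.05. fail to reject H0.

R = 10, z = 0.2588, p = 0.795809, fail to reject H0.


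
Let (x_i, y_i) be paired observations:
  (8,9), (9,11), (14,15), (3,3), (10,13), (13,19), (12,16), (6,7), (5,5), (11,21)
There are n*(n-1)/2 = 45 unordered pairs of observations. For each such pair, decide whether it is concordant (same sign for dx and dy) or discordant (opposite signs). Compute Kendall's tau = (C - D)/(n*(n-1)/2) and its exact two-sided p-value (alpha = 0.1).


Step 1: Enumerate the 45 unordered pairs (i,j) with i<j and classify each by sign(x_j-x_i) * sign(y_j-y_i).
  (1,2):dx=+1,dy=+2->C; (1,3):dx=+6,dy=+6->C; (1,4):dx=-5,dy=-6->C; (1,5):dx=+2,dy=+4->C
  (1,6):dx=+5,dy=+10->C; (1,7):dx=+4,dy=+7->C; (1,8):dx=-2,dy=-2->C; (1,9):dx=-3,dy=-4->C
  (1,10):dx=+3,dy=+12->C; (2,3):dx=+5,dy=+4->C; (2,4):dx=-6,dy=-8->C; (2,5):dx=+1,dy=+2->C
  (2,6):dx=+4,dy=+8->C; (2,7):dx=+3,dy=+5->C; (2,8):dx=-3,dy=-4->C; (2,9):dx=-4,dy=-6->C
  (2,10):dx=+2,dy=+10->C; (3,4):dx=-11,dy=-12->C; (3,5):dx=-4,dy=-2->C; (3,6):dx=-1,dy=+4->D
  (3,7):dx=-2,dy=+1->D; (3,8):dx=-8,dy=-8->C; (3,9):dx=-9,dy=-10->C; (3,10):dx=-3,dy=+6->D
  (4,5):dx=+7,dy=+10->C; (4,6):dx=+10,dy=+16->C; (4,7):dx=+9,dy=+13->C; (4,8):dx=+3,dy=+4->C
  (4,9):dx=+2,dy=+2->C; (4,10):dx=+8,dy=+18->C; (5,6):dx=+3,dy=+6->C; (5,7):dx=+2,dy=+3->C
  (5,8):dx=-4,dy=-6->C; (5,9):dx=-5,dy=-8->C; (5,10):dx=+1,dy=+8->C; (6,7):dx=-1,dy=-3->C
  (6,8):dx=-7,dy=-12->C; (6,9):dx=-8,dy=-14->C; (6,10):dx=-2,dy=+2->D; (7,8):dx=-6,dy=-9->C
  (7,9):dx=-7,dy=-11->C; (7,10):dx=-1,dy=+5->D; (8,9):dx=-1,dy=-2->C; (8,10):dx=+5,dy=+14->C
  (9,10):dx=+6,dy=+16->C
Step 2: C = 40, D = 5, total pairs = 45.
Step 3: tau = (C - D)/(n(n-1)/2) = (40 - 5)/45 = 0.777778.
Step 4: Exact two-sided p-value (enumerate n! = 3628800 permutations of y under H0): p = 0.000946.
Step 5: alpha = 0.1. reject H0.

tau_b = 0.7778 (C=40, D=5), p = 0.000946, reject H0.


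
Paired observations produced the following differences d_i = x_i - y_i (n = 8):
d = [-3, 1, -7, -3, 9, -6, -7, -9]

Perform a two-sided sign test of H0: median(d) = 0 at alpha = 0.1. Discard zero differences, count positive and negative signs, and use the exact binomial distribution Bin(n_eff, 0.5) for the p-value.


Step 1: Discard zero differences. Original n = 8; n_eff = number of nonzero differences = 8.
Nonzero differences (with sign): -3, +1, -7, -3, +9, -6, -7, -9
Step 2: Count signs: positive = 2, negative = 6.
Step 3: Under H0: P(positive) = 0.5, so the number of positives S ~ Bin(8, 0.5).
Step 4: Two-sided exact p-value = sum of Bin(8,0.5) probabilities at or below the observed probability = 0.289062.
Step 5: alpha = 0.1. fail to reject H0.

n_eff = 8, pos = 2, neg = 6, p = 0.289062, fail to reject H0.


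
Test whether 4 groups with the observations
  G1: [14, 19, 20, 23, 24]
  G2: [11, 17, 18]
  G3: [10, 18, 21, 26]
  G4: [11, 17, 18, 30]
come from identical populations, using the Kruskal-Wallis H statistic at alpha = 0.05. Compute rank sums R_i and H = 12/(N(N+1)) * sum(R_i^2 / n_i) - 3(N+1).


Step 1: Combine all N = 16 observations and assign midranks.
sorted (value, group, rank): (10,G3,1), (11,G2,2.5), (11,G4,2.5), (14,G1,4), (17,G2,5.5), (17,G4,5.5), (18,G2,8), (18,G3,8), (18,G4,8), (19,G1,10), (20,G1,11), (21,G3,12), (23,G1,13), (24,G1,14), (26,G3,15), (30,G4,16)
Step 2: Sum ranks within each group.
R_1 = 52 (n_1 = 5)
R_2 = 16 (n_2 = 3)
R_3 = 36 (n_3 = 4)
R_4 = 32 (n_4 = 4)
Step 3: H = 12/(N(N+1)) * sum(R_i^2/n_i) - 3(N+1)
     = 12/(16*17) * (52^2/5 + 16^2/3 + 36^2/4 + 32^2/4) - 3*17
     = 0.044118 * 1206.13 - 51
     = 2.211765.
Step 4: Ties present; correction factor C = 1 - 36/(16^3 - 16) = 0.991176. Corrected H = 2.211765 / 0.991176 = 2.231454.
Step 5: Under H0, H ~ chi^2(3); p-value = 0.525780.
Step 6: alpha = 0.05. fail to reject H0.

H = 2.2315, df = 3, p = 0.525780, fail to reject H0.


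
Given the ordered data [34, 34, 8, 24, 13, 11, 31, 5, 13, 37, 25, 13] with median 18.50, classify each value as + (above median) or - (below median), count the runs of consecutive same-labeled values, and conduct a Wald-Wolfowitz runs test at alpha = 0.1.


Step 1: Compute median = 18.50; label A = above, B = below.
Labels in order: AABABBABBAAB  (n_A = 6, n_B = 6)
Step 2: Count runs R = 8.
Step 3: Under H0 (random ordering), E[R] = 2*n_A*n_B/(n_A+n_B) + 1 = 2*6*6/12 + 1 = 7.0000.
        Var[R] = 2*n_A*n_B*(2*n_A*n_B - n_A - n_B) / ((n_A+n_B)^2 * (n_A+n_B-1)) = 4320/1584 = 2.7273.
        SD[R] = 1.6514.
Step 4: Continuity-corrected z = (R - 0.5 - E[R]) / SD[R] = (8 - 0.5 - 7.0000) / 1.6514 = 0.3028.
Step 5: Two-sided p-value via normal approximation = 2*(1 - Phi(|z|)) = 0.762069.
Step 6: alpha = 0.1. fail to reject H0.

R = 8, z = 0.3028, p = 0.762069, fail to reject H0.


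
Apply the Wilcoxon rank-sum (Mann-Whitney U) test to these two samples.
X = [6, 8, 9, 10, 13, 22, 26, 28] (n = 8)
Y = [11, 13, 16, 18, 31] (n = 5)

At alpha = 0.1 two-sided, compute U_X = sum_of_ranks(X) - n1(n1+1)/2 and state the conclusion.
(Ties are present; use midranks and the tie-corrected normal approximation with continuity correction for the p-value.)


Step 1: Combine and sort all 13 observations; assign midranks.
sorted (value, group): (6,X), (8,X), (9,X), (10,X), (11,Y), (13,X), (13,Y), (16,Y), (18,Y), (22,X), (26,X), (28,X), (31,Y)
ranks: 6->1, 8->2, 9->3, 10->4, 11->5, 13->6.5, 13->6.5, 16->8, 18->9, 22->10, 26->11, 28->12, 31->13
Step 2: Rank sum for X: R1 = 1 + 2 + 3 + 4 + 6.5 + 10 + 11 + 12 = 49.5.
Step 3: U_X = R1 - n1(n1+1)/2 = 49.5 - 8*9/2 = 49.5 - 36 = 13.5.
       U_Y = n1*n2 - U_X = 40 - 13.5 = 26.5.
Step 4: Ties are present, so use the tie-corrected normal approximation (with continuity correction) for the p-value.
Step 5: p-value = 0.379120; compare to alpha = 0.1. fail to reject H0.

U_X = 13.5, p = 0.379120, fail to reject H0 at alpha = 0.1.


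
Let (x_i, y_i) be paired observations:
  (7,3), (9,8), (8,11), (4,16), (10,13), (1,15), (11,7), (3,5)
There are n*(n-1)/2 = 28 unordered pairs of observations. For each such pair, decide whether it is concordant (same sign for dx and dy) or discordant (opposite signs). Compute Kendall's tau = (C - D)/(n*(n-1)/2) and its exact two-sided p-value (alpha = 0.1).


Step 1: Enumerate the 28 unordered pairs (i,j) with i<j and classify each by sign(x_j-x_i) * sign(y_j-y_i).
  (1,2):dx=+2,dy=+5->C; (1,3):dx=+1,dy=+8->C; (1,4):dx=-3,dy=+13->D; (1,5):dx=+3,dy=+10->C
  (1,6):dx=-6,dy=+12->D; (1,7):dx=+4,dy=+4->C; (1,8):dx=-4,dy=+2->D; (2,3):dx=-1,dy=+3->D
  (2,4):dx=-5,dy=+8->D; (2,5):dx=+1,dy=+5->C; (2,6):dx=-8,dy=+7->D; (2,7):dx=+2,dy=-1->D
  (2,8):dx=-6,dy=-3->C; (3,4):dx=-4,dy=+5->D; (3,5):dx=+2,dy=+2->C; (3,6):dx=-7,dy=+4->D
  (3,7):dx=+3,dy=-4->D; (3,8):dx=-5,dy=-6->C; (4,5):dx=+6,dy=-3->D; (4,6):dx=-3,dy=-1->C
  (4,7):dx=+7,dy=-9->D; (4,8):dx=-1,dy=-11->C; (5,6):dx=-9,dy=+2->D; (5,7):dx=+1,dy=-6->D
  (5,8):dx=-7,dy=-8->C; (6,7):dx=+10,dy=-8->D; (6,8):dx=+2,dy=-10->D; (7,8):dx=-8,dy=-2->C
Step 2: C = 12, D = 16, total pairs = 28.
Step 3: tau = (C - D)/(n(n-1)/2) = (12 - 16)/28 = -0.142857.
Step 4: Exact two-sided p-value (enumerate n! = 40320 permutations of y under H0): p = 0.719544.
Step 5: alpha = 0.1. fail to reject H0.

tau_b = -0.1429 (C=12, D=16), p = 0.719544, fail to reject H0.


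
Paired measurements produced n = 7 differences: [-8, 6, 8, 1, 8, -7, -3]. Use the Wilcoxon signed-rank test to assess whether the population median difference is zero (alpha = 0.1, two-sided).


Step 1: Drop any zero differences (none here) and take |d_i|.
|d| = [8, 6, 8, 1, 8, 7, 3]
Step 2: Midrank |d_i| (ties get averaged ranks).
ranks: |8|->6, |6|->3, |8|->6, |1|->1, |8|->6, |7|->4, |3|->2
Step 3: Attach original signs; sum ranks with positive sign and with negative sign.
W+ = 3 + 6 + 1 + 6 = 16
W- = 6 + 4 + 2 = 12
(Check: W+ + W- = 28 should equal n(n+1)/2 = 28.)
Step 4: Test statistic W = min(W+, W-) = 12.
Step 5: Ties in |d|, so use the tie-corrected normal approximation.
        E[W] = n(n+1)/4 = 7*8/4 = 14.
        Tie groups: |d|=8 (t=3); sum(t^3 - t) = 24.
        Var[W] = n(n+1)(2n+1)/24 - sum(t^3-t)/48 = 840/24 - 24/48 = 34.5.
        z = (W - E[W]) / sqrt(Var[W]) = (12 - 14) / 5.8737 = -0.3405.
        Two-sided p = 2*Phi(z) = 0.733478.
Step 6: alpha = 0.1. fail to reject H0.

W+ = 16, W- = 12, W = min = 12, p = 0.733478, fail to reject H0.


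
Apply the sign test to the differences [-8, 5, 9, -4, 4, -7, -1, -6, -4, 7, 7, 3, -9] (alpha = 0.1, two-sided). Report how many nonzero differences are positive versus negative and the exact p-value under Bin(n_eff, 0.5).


Step 1: Discard zero differences. Original n = 13; n_eff = number of nonzero differences = 13.
Nonzero differences (with sign): -8, +5, +9, -4, +4, -7, -1, -6, -4, +7, +7, +3, -9
Step 2: Count signs: positive = 6, negative = 7.
Step 3: Under H0: P(positive) = 0.5, so the number of positives S ~ Bin(13, 0.5).
Step 4: Two-sided exact p-value = sum of Bin(13,0.5) probabilities at or below the observed probability = 1.000000.
Step 5: alpha = 0.1. fail to reject H0.

n_eff = 13, pos = 6, neg = 7, p = 1.000000, fail to reject H0.


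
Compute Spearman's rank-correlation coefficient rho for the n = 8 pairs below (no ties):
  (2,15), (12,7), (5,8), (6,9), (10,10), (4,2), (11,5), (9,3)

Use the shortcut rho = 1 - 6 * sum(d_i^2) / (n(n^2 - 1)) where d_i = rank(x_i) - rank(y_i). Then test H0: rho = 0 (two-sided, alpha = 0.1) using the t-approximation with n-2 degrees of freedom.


Step 1: Rank x and y separately (midranks; no ties here).
rank(x): 2->1, 12->8, 5->3, 6->4, 10->6, 4->2, 11->7, 9->5
rank(y): 15->8, 7->4, 8->5, 9->6, 10->7, 2->1, 5->3, 3->2
Step 2: d_i = R_x(i) - R_y(i); compute d_i^2.
  (1-8)^2=49, (8-4)^2=16, (3-5)^2=4, (4-6)^2=4, (6-7)^2=1, (2-1)^2=1, (7-3)^2=16, (5-2)^2=9
sum(d^2) = 100.
Step 3: rho = 1 - 6*100 / (8*(8^2 - 1)) = 1 - 600/504 = -0.190476.
Step 4: Under H0, t = rho * sqrt((n-2)/(1-rho^2)) = -0.4753 ~ t(6).
Step 5: Two-sided p-value from the t-distribution with 6 df = 0.651401.
Step 6: alpha = 0.1. fail to reject H0.

rho = -0.1905, p = 0.651401, fail to reject H0 at alpha = 0.1.


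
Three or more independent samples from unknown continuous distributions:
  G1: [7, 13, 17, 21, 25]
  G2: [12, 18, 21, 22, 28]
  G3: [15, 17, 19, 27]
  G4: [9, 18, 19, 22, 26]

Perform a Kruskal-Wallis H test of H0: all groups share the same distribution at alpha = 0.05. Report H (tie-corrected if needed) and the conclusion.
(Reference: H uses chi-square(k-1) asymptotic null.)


Step 1: Combine all N = 19 observations and assign midranks.
sorted (value, group, rank): (7,G1,1), (9,G4,2), (12,G2,3), (13,G1,4), (15,G3,5), (17,G1,6.5), (17,G3,6.5), (18,G2,8.5), (18,G4,8.5), (19,G3,10.5), (19,G4,10.5), (21,G1,12.5), (21,G2,12.5), (22,G2,14.5), (22,G4,14.5), (25,G1,16), (26,G4,17), (27,G3,18), (28,G2,19)
Step 2: Sum ranks within each group.
R_1 = 40 (n_1 = 5)
R_2 = 57.5 (n_2 = 5)
R_3 = 40 (n_3 = 4)
R_4 = 52.5 (n_4 = 5)
Step 3: H = 12/(N(N+1)) * sum(R_i^2/n_i) - 3(N+1)
     = 12/(19*20) * (40^2/5 + 57.5^2/5 + 40^2/4 + 52.5^2/5) - 3*20
     = 0.031579 * 1932.5 - 60
     = 1.026316.
Step 4: Ties present; correction factor C = 1 - 30/(19^3 - 19) = 0.995614. Corrected H = 1.026316 / 0.995614 = 1.030837.
Step 5: Under H0, H ~ chi^2(3); p-value = 0.793791.
Step 6: alpha = 0.05. fail to reject H0.

H = 1.0308, df = 3, p = 0.793791, fail to reject H0.


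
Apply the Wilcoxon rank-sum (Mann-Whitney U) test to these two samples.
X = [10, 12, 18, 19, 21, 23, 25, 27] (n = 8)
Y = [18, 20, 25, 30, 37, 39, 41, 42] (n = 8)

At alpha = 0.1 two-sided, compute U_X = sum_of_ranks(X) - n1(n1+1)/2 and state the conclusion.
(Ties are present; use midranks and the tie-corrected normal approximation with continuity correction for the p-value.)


Step 1: Combine and sort all 16 observations; assign midranks.
sorted (value, group): (10,X), (12,X), (18,X), (18,Y), (19,X), (20,Y), (21,X), (23,X), (25,X), (25,Y), (27,X), (30,Y), (37,Y), (39,Y), (41,Y), (42,Y)
ranks: 10->1, 12->2, 18->3.5, 18->3.5, 19->5, 20->6, 21->7, 23->8, 25->9.5, 25->9.5, 27->11, 30->12, 37->13, 39->14, 41->15, 42->16
Step 2: Rank sum for X: R1 = 1 + 2 + 3.5 + 5 + 7 + 8 + 9.5 + 11 = 47.
Step 3: U_X = R1 - n1(n1+1)/2 = 47 - 8*9/2 = 47 - 36 = 11.
       U_Y = n1*n2 - U_X = 64 - 11 = 53.
Step 4: Ties are present, so use the tie-corrected normal approximation (with continuity correction) for the p-value.
Step 5: p-value = 0.031076; compare to alpha = 0.1. reject H0.

U_X = 11, p = 0.031076, reject H0 at alpha = 0.1.


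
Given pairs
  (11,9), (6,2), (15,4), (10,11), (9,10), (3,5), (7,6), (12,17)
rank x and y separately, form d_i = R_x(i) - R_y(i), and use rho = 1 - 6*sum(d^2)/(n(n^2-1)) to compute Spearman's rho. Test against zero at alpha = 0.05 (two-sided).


Step 1: Rank x and y separately (midranks; no ties here).
rank(x): 11->6, 6->2, 15->8, 10->5, 9->4, 3->1, 7->3, 12->7
rank(y): 9->5, 2->1, 4->2, 11->7, 10->6, 5->3, 6->4, 17->8
Step 2: d_i = R_x(i) - R_y(i); compute d_i^2.
  (6-5)^2=1, (2-1)^2=1, (8-2)^2=36, (5-7)^2=4, (4-6)^2=4, (1-3)^2=4, (3-4)^2=1, (7-8)^2=1
sum(d^2) = 52.
Step 3: rho = 1 - 6*52 / (8*(8^2 - 1)) = 1 - 312/504 = 0.380952.
Step 4: Under H0, t = rho * sqrt((n-2)/(1-rho^2)) = 1.0092 ~ t(6).
Step 5: Two-sided p-value from the t-distribution with 6 df = 0.351813.
Step 6: alpha = 0.05. fail to reject H0.

rho = 0.3810, p = 0.351813, fail to reject H0 at alpha = 0.05.


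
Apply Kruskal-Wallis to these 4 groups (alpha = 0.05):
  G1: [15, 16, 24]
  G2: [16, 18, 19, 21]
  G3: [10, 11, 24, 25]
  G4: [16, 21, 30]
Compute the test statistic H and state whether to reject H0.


Step 1: Combine all N = 14 observations and assign midranks.
sorted (value, group, rank): (10,G3,1), (11,G3,2), (15,G1,3), (16,G1,5), (16,G2,5), (16,G4,5), (18,G2,7), (19,G2,8), (21,G2,9.5), (21,G4,9.5), (24,G1,11.5), (24,G3,11.5), (25,G3,13), (30,G4,14)
Step 2: Sum ranks within each group.
R_1 = 19.5 (n_1 = 3)
R_2 = 29.5 (n_2 = 4)
R_3 = 27.5 (n_3 = 4)
R_4 = 28.5 (n_4 = 3)
Step 3: H = 12/(N(N+1)) * sum(R_i^2/n_i) - 3(N+1)
     = 12/(14*15) * (19.5^2/3 + 29.5^2/4 + 27.5^2/4 + 28.5^2/3) - 3*15
     = 0.057143 * 804.125 - 45
     = 0.950000.
Step 4: Ties present; correction factor C = 1 - 36/(14^3 - 14) = 0.986813. Corrected H = 0.950000 / 0.986813 = 0.962695.
Step 5: Under H0, H ~ chi^2(3); p-value = 0.810278.
Step 6: alpha = 0.05. fail to reject H0.

H = 0.9627, df = 3, p = 0.810278, fail to reject H0.


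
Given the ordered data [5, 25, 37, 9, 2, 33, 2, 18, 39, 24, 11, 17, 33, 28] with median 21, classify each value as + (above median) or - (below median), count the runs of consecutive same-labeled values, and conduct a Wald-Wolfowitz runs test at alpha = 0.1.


Step 1: Compute median = 21; label A = above, B = below.
Labels in order: BAABBABBAABBAA  (n_A = 7, n_B = 7)
Step 2: Count runs R = 8.
Step 3: Under H0 (random ordering), E[R] = 2*n_A*n_B/(n_A+n_B) + 1 = 2*7*7/14 + 1 = 8.0000.
        Var[R] = 2*n_A*n_B*(2*n_A*n_B - n_A - n_B) / ((n_A+n_B)^2 * (n_A+n_B-1)) = 8232/2548 = 3.2308.
        SD[R] = 1.7974.
Step 4: R = E[R], so z = 0 with no continuity correction.
Step 5: Two-sided p-value via normal approximation = 2*(1 - Phi(|z|)) = 1.000000.
Step 6: alpha = 0.1. fail to reject H0.

R = 8, z = 0.0000, p = 1.000000, fail to reject H0.


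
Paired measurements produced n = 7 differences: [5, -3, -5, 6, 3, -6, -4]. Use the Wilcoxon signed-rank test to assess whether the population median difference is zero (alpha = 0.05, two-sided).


Step 1: Drop any zero differences (none here) and take |d_i|.
|d| = [5, 3, 5, 6, 3, 6, 4]
Step 2: Midrank |d_i| (ties get averaged ranks).
ranks: |5|->4.5, |3|->1.5, |5|->4.5, |6|->6.5, |3|->1.5, |6|->6.5, |4|->3
Step 3: Attach original signs; sum ranks with positive sign and with negative sign.
W+ = 4.5 + 6.5 + 1.5 = 12.5
W- = 1.5 + 4.5 + 6.5 + 3 = 15.5
(Check: W+ + W- = 28 should equal n(n+1)/2 = 28.)
Step 4: Test statistic W = min(W+, W-) = 12.5.
Step 5: Ties in |d|, so use the tie-corrected normal approximation.
        E[W] = n(n+1)/4 = 7*8/4 = 14.
        Tie groups: |d|=3 (t=2), |d|=5 (t=2), |d|=6 (t=2); sum(t^3 - t) = 18.
        Var[W] = n(n+1)(2n+1)/24 - sum(t^3-t)/48 = 840/24 - 18/48 = 34.625.
        z = (W - E[W]) / sqrt(Var[W]) = (12.5 - 14) / 5.8843 = -0.2549.
        Two-sided p = 2*Phi(z) = 0.798788.
Step 6: alpha = 0.05. fail to reject H0.

W+ = 12.5, W- = 15.5, W = min = 12.5, p = 0.798788, fail to reject H0.


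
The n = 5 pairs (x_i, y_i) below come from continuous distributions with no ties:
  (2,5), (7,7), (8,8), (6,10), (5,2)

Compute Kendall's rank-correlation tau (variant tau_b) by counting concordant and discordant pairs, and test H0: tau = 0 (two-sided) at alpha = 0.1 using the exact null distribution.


Step 1: Enumerate the 10 unordered pairs (i,j) with i<j and classify each by sign(x_j-x_i) * sign(y_j-y_i).
  (1,2):dx=+5,dy=+2->C; (1,3):dx=+6,dy=+3->C; (1,4):dx=+4,dy=+5->C; (1,5):dx=+3,dy=-3->D
  (2,3):dx=+1,dy=+1->C; (2,4):dx=-1,dy=+3->D; (2,5):dx=-2,dy=-5->C; (3,4):dx=-2,dy=+2->D
  (3,5):dx=-3,dy=-6->C; (4,5):dx=-1,dy=-8->C
Step 2: C = 7, D = 3, total pairs = 10.
Step 3: tau = (C - D)/(n(n-1)/2) = (7 - 3)/10 = 0.400000.
Step 4: Exact two-sided p-value (enumerate n! = 120 permutations of y under H0): p = 0.483333.
Step 5: alpha = 0.1. fail to reject H0.

tau_b = 0.4000 (C=7, D=3), p = 0.483333, fail to reject H0.


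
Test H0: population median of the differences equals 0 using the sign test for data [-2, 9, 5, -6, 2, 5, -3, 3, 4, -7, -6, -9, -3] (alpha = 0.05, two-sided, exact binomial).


Step 1: Discard zero differences. Original n = 13; n_eff = number of nonzero differences = 13.
Nonzero differences (with sign): -2, +9, +5, -6, +2, +5, -3, +3, +4, -7, -6, -9, -3
Step 2: Count signs: positive = 6, negative = 7.
Step 3: Under H0: P(positive) = 0.5, so the number of positives S ~ Bin(13, 0.5).
Step 4: Two-sided exact p-value = sum of Bin(13,0.5) probabilities at or below the observed probability = 1.000000.
Step 5: alpha = 0.05. fail to reject H0.

n_eff = 13, pos = 6, neg = 7, p = 1.000000, fail to reject H0.


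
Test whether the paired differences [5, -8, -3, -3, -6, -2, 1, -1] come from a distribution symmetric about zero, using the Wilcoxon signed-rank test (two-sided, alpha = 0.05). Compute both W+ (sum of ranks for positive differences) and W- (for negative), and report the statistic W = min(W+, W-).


Step 1: Drop any zero differences (none here) and take |d_i|.
|d| = [5, 8, 3, 3, 6, 2, 1, 1]
Step 2: Midrank |d_i| (ties get averaged ranks).
ranks: |5|->6, |8|->8, |3|->4.5, |3|->4.5, |6|->7, |2|->3, |1|->1.5, |1|->1.5
Step 3: Attach original signs; sum ranks with positive sign and with negative sign.
W+ = 6 + 1.5 = 7.5
W- = 8 + 4.5 + 4.5 + 7 + 3 + 1.5 = 28.5
(Check: W+ + W- = 36 should equal n(n+1)/2 = 36.)
Step 4: Test statistic W = min(W+, W-) = 7.5.
Step 5: Ties in |d|, so use the tie-corrected normal approximation.
        E[W] = n(n+1)/4 = 8*9/4 = 18.
        Tie groups: |d|=1 (t=2), |d|=3 (t=2); sum(t^3 - t) = 12.
        Var[W] = n(n+1)(2n+1)/24 - sum(t^3-t)/48 = 1224/24 - 12/48 = 50.75.
        z = (W - E[W]) / sqrt(Var[W]) = (7.5 - 18) / 7.1239 = -1.4739.
        Two-sided p = 2*Phi(z) = 0.140506.
Step 6: alpha = 0.05. fail to reject H0.

W+ = 7.5, W- = 28.5, W = min = 7.5, p = 0.140506, fail to reject H0.


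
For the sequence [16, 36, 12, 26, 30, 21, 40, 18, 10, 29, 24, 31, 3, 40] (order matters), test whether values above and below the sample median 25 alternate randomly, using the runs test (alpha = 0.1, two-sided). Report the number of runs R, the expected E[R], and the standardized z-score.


Step 1: Compute median = 25; label A = above, B = below.
Labels in order: BABAABABBABABA  (n_A = 7, n_B = 7)
Step 2: Count runs R = 12.
Step 3: Under H0 (random ordering), E[R] = 2*n_A*n_B/(n_A+n_B) + 1 = 2*7*7/14 + 1 = 8.0000.
        Var[R] = 2*n_A*n_B*(2*n_A*n_B - n_A - n_B) / ((n_A+n_B)^2 * (n_A+n_B-1)) = 8232/2548 = 3.2308.
        SD[R] = 1.7974.
Step 4: Continuity-corrected z = (R - 0.5 - E[R]) / SD[R] = (12 - 0.5 - 8.0000) / 1.7974 = 1.9472.
Step 5: Two-sided p-value via normal approximation = 2*(1 - Phi(|z|)) = 0.051508.
Step 6: alpha = 0.1. reject H0.

R = 12, z = 1.9472, p = 0.051508, reject H0.


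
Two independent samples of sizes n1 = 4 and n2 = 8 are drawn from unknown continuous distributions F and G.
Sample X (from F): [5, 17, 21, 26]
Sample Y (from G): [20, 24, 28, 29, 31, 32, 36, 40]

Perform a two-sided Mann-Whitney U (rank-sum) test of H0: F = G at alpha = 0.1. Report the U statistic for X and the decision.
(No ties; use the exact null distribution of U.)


Step 1: Combine and sort all 12 observations; assign midranks.
sorted (value, group): (5,X), (17,X), (20,Y), (21,X), (24,Y), (26,X), (28,Y), (29,Y), (31,Y), (32,Y), (36,Y), (40,Y)
ranks: 5->1, 17->2, 20->3, 21->4, 24->5, 26->6, 28->7, 29->8, 31->9, 32->10, 36->11, 40->12
Step 2: Rank sum for X: R1 = 1 + 2 + 4 + 6 = 13.
Step 3: U_X = R1 - n1(n1+1)/2 = 13 - 4*5/2 = 13 - 10 = 3.
       U_Y = n1*n2 - U_X = 32 - 3 = 29.
Step 4: No ties, so the exact null distribution of U (based on enumerating the C(12,4) = 495 equally likely rank assignments) gives the two-sided p-value.
Step 5: p-value = 0.028283; compare to alpha = 0.1. reject H0.

U_X = 3, p = 0.028283, reject H0 at alpha = 0.1.


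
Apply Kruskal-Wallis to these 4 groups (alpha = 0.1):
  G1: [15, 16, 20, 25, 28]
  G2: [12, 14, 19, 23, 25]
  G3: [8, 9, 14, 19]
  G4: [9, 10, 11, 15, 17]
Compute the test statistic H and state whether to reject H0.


Step 1: Combine all N = 19 observations and assign midranks.
sorted (value, group, rank): (8,G3,1), (9,G3,2.5), (9,G4,2.5), (10,G4,4), (11,G4,5), (12,G2,6), (14,G2,7.5), (14,G3,7.5), (15,G1,9.5), (15,G4,9.5), (16,G1,11), (17,G4,12), (19,G2,13.5), (19,G3,13.5), (20,G1,15), (23,G2,16), (25,G1,17.5), (25,G2,17.5), (28,G1,19)
Step 2: Sum ranks within each group.
R_1 = 72 (n_1 = 5)
R_2 = 60.5 (n_2 = 5)
R_3 = 24.5 (n_3 = 4)
R_4 = 33 (n_4 = 5)
Step 3: H = 12/(N(N+1)) * sum(R_i^2/n_i) - 3(N+1)
     = 12/(19*20) * (72^2/5 + 60.5^2/5 + 24.5^2/4 + 33^2/5) - 3*20
     = 0.031579 * 2136.71 - 60
     = 7.475132.
Step 4: Ties present; correction factor C = 1 - 30/(19^3 - 19) = 0.995614. Corrected H = 7.475132 / 0.995614 = 7.508062.
Step 5: Under H0, H ~ chi^2(3); p-value = 0.057352.
Step 6: alpha = 0.1. reject H0.

H = 7.5081, df = 3, p = 0.057352, reject H0.


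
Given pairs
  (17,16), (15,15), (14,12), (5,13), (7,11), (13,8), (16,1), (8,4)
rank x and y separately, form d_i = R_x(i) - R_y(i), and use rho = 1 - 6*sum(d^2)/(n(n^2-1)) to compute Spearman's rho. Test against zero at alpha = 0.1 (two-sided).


Step 1: Rank x and y separately (midranks; no ties here).
rank(x): 17->8, 15->6, 14->5, 5->1, 7->2, 13->4, 16->7, 8->3
rank(y): 16->8, 15->7, 12->5, 13->6, 11->4, 8->3, 1->1, 4->2
Step 2: d_i = R_x(i) - R_y(i); compute d_i^2.
  (8-8)^2=0, (6-7)^2=1, (5-5)^2=0, (1-6)^2=25, (2-4)^2=4, (4-3)^2=1, (7-1)^2=36, (3-2)^2=1
sum(d^2) = 68.
Step 3: rho = 1 - 6*68 / (8*(8^2 - 1)) = 1 - 408/504 = 0.190476.
Step 4: Under H0, t = rho * sqrt((n-2)/(1-rho^2)) = 0.4753 ~ t(6).
Step 5: Two-sided p-value from the t-distribution with 6 df = 0.651401.
Step 6: alpha = 0.1. fail to reject H0.

rho = 0.1905, p = 0.651401, fail to reject H0 at alpha = 0.1.


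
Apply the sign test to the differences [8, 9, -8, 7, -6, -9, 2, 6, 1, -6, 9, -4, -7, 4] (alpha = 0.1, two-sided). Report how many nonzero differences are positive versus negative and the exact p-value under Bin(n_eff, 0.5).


Step 1: Discard zero differences. Original n = 14; n_eff = number of nonzero differences = 14.
Nonzero differences (with sign): +8, +9, -8, +7, -6, -9, +2, +6, +1, -6, +9, -4, -7, +4
Step 2: Count signs: positive = 8, negative = 6.
Step 3: Under H0: P(positive) = 0.5, so the number of positives S ~ Bin(14, 0.5).
Step 4: Two-sided exact p-value = sum of Bin(14,0.5) probabilities at or below the observed probability = 0.790527.
Step 5: alpha = 0.1. fail to reject H0.

n_eff = 14, pos = 8, neg = 6, p = 0.790527, fail to reject H0.


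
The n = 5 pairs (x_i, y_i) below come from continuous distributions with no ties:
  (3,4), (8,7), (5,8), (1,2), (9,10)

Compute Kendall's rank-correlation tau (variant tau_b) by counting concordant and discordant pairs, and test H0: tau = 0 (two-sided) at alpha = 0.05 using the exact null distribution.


Step 1: Enumerate the 10 unordered pairs (i,j) with i<j and classify each by sign(x_j-x_i) * sign(y_j-y_i).
  (1,2):dx=+5,dy=+3->C; (1,3):dx=+2,dy=+4->C; (1,4):dx=-2,dy=-2->C; (1,5):dx=+6,dy=+6->C
  (2,3):dx=-3,dy=+1->D; (2,4):dx=-7,dy=-5->C; (2,5):dx=+1,dy=+3->C; (3,4):dx=-4,dy=-6->C
  (3,5):dx=+4,dy=+2->C; (4,5):dx=+8,dy=+8->C
Step 2: C = 9, D = 1, total pairs = 10.
Step 3: tau = (C - D)/(n(n-1)/2) = (9 - 1)/10 = 0.800000.
Step 4: Exact two-sided p-value (enumerate n! = 120 permutations of y under H0): p = 0.083333.
Step 5: alpha = 0.05. fail to reject H0.

tau_b = 0.8000 (C=9, D=1), p = 0.083333, fail to reject H0.


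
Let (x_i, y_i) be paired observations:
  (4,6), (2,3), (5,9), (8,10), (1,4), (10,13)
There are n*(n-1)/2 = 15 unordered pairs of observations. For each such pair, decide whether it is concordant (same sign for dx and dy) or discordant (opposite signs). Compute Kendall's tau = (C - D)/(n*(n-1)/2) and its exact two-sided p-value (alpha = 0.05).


Step 1: Enumerate the 15 unordered pairs (i,j) with i<j and classify each by sign(x_j-x_i) * sign(y_j-y_i).
  (1,2):dx=-2,dy=-3->C; (1,3):dx=+1,dy=+3->C; (1,4):dx=+4,dy=+4->C; (1,5):dx=-3,dy=-2->C
  (1,6):dx=+6,dy=+7->C; (2,3):dx=+3,dy=+6->C; (2,4):dx=+6,dy=+7->C; (2,5):dx=-1,dy=+1->D
  (2,6):dx=+8,dy=+10->C; (3,4):dx=+3,dy=+1->C; (3,5):dx=-4,dy=-5->C; (3,6):dx=+5,dy=+4->C
  (4,5):dx=-7,dy=-6->C; (4,6):dx=+2,dy=+3->C; (5,6):dx=+9,dy=+9->C
Step 2: C = 14, D = 1, total pairs = 15.
Step 3: tau = (C - D)/(n(n-1)/2) = (14 - 1)/15 = 0.866667.
Step 4: Exact two-sided p-value (enumerate n! = 720 permutations of y under H0): p = 0.016667.
Step 5: alpha = 0.05. reject H0.

tau_b = 0.8667 (C=14, D=1), p = 0.016667, reject H0.


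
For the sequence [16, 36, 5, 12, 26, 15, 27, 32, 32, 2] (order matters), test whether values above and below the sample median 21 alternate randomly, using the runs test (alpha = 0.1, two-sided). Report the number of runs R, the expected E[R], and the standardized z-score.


Step 1: Compute median = 21; label A = above, B = below.
Labels in order: BABBABAAAB  (n_A = 5, n_B = 5)
Step 2: Count runs R = 7.
Step 3: Under H0 (random ordering), E[R] = 2*n_A*n_B/(n_A+n_B) + 1 = 2*5*5/10 + 1 = 6.0000.
        Var[R] = 2*n_A*n_B*(2*n_A*n_B - n_A - n_B) / ((n_A+n_B)^2 * (n_A+n_B-1)) = 2000/900 = 2.2222.
        SD[R] = 1.4907.
Step 4: Continuity-corrected z = (R - 0.5 - E[R]) / SD[R] = (7 - 0.5 - 6.0000) / 1.4907 = 0.3354.
Step 5: Two-sided p-value via normal approximation = 2*(1 - Phi(|z|)) = 0.737316.
Step 6: alpha = 0.1. fail to reject H0.

R = 7, z = 0.3354, p = 0.737316, fail to reject H0.


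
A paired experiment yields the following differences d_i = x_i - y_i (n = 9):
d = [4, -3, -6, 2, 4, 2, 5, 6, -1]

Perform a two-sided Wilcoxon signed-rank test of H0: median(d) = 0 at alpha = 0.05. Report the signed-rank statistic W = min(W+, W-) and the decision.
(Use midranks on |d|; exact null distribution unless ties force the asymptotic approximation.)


Step 1: Drop any zero differences (none here) and take |d_i|.
|d| = [4, 3, 6, 2, 4, 2, 5, 6, 1]
Step 2: Midrank |d_i| (ties get averaged ranks).
ranks: |4|->5.5, |3|->4, |6|->8.5, |2|->2.5, |4|->5.5, |2|->2.5, |5|->7, |6|->8.5, |1|->1
Step 3: Attach original signs; sum ranks with positive sign and with negative sign.
W+ = 5.5 + 2.5 + 5.5 + 2.5 + 7 + 8.5 = 31.5
W- = 4 + 8.5 + 1 = 13.5
(Check: W+ + W- = 45 should equal n(n+1)/2 = 45.)
Step 4: Test statistic W = min(W+, W-) = 13.5.
Step 5: Ties in |d|, so use the tie-corrected normal approximation.
        E[W] = n(n+1)/4 = 9*10/4 = 22.5.
        Tie groups: |d|=2 (t=2), |d|=4 (t=2), |d|=6 (t=2); sum(t^3 - t) = 18.
        Var[W] = n(n+1)(2n+1)/24 - sum(t^3-t)/48 = 1710/24 - 18/48 = 70.875.
        z = (W - E[W]) / sqrt(Var[W]) = (13.5 - 22.5) / 8.4187 = -1.0690.
        Two-sided p = 2*Phi(z) = 0.285049.
Step 6: alpha = 0.05. fail to reject H0.

W+ = 31.5, W- = 13.5, W = min = 13.5, p = 0.285049, fail to reject H0.


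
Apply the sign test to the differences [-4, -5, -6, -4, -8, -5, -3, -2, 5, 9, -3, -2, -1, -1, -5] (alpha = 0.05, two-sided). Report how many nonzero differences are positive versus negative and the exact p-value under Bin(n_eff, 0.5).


Step 1: Discard zero differences. Original n = 15; n_eff = number of nonzero differences = 15.
Nonzero differences (with sign): -4, -5, -6, -4, -8, -5, -3, -2, +5, +9, -3, -2, -1, -1, -5
Step 2: Count signs: positive = 2, negative = 13.
Step 3: Under H0: P(positive) = 0.5, so the number of positives S ~ Bin(15, 0.5).
Step 4: Two-sided exact p-value = sum of Bin(15,0.5) probabilities at or below the observed probability = 0.007385.
Step 5: alpha = 0.05. reject H0.

n_eff = 15, pos = 2, neg = 13, p = 0.007385, reject H0.


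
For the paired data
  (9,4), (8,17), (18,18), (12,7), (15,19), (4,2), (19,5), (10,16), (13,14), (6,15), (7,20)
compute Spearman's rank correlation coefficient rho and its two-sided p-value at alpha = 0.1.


Step 1: Rank x and y separately (midranks; no ties here).
rank(x): 9->5, 8->4, 18->10, 12->7, 15->9, 4->1, 19->11, 10->6, 13->8, 6->2, 7->3
rank(y): 4->2, 17->8, 18->9, 7->4, 19->10, 2->1, 5->3, 16->7, 14->5, 15->6, 20->11
Step 2: d_i = R_x(i) - R_y(i); compute d_i^2.
  (5-2)^2=9, (4-8)^2=16, (10-9)^2=1, (7-4)^2=9, (9-10)^2=1, (1-1)^2=0, (11-3)^2=64, (6-7)^2=1, (8-5)^2=9, (2-6)^2=16, (3-11)^2=64
sum(d^2) = 190.
Step 3: rho = 1 - 6*190 / (11*(11^2 - 1)) = 1 - 1140/1320 = 0.136364.
Step 4: Under H0, t = rho * sqrt((n-2)/(1-rho^2)) = 0.4129 ~ t(9).
Step 5: Two-sided p-value from the t-distribution with 9 df = 0.689309.
Step 6: alpha = 0.1. fail to reject H0.

rho = 0.1364, p = 0.689309, fail to reject H0 at alpha = 0.1.


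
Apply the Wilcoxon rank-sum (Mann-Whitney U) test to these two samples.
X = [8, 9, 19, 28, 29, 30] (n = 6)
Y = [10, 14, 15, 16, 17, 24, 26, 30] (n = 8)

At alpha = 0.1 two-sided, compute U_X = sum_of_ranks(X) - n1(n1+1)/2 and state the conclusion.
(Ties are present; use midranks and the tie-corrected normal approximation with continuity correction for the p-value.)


Step 1: Combine and sort all 14 observations; assign midranks.
sorted (value, group): (8,X), (9,X), (10,Y), (14,Y), (15,Y), (16,Y), (17,Y), (19,X), (24,Y), (26,Y), (28,X), (29,X), (30,X), (30,Y)
ranks: 8->1, 9->2, 10->3, 14->4, 15->5, 16->6, 17->7, 19->8, 24->9, 26->10, 28->11, 29->12, 30->13.5, 30->13.5
Step 2: Rank sum for X: R1 = 1 + 2 + 8 + 11 + 12 + 13.5 = 47.5.
Step 3: U_X = R1 - n1(n1+1)/2 = 47.5 - 6*7/2 = 47.5 - 21 = 26.5.
       U_Y = n1*n2 - U_X = 48 - 26.5 = 21.5.
Step 4: Ties are present, so use the tie-corrected normal approximation (with continuity correction) for the p-value.
Step 5: p-value = 0.796034; compare to alpha = 0.1. fail to reject H0.

U_X = 26.5, p = 0.796034, fail to reject H0 at alpha = 0.1.


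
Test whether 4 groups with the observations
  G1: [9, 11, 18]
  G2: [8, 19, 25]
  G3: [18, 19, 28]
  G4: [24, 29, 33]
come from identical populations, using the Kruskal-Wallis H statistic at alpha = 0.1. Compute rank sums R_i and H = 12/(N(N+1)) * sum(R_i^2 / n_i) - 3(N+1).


Step 1: Combine all N = 12 observations and assign midranks.
sorted (value, group, rank): (8,G2,1), (9,G1,2), (11,G1,3), (18,G1,4.5), (18,G3,4.5), (19,G2,6.5), (19,G3,6.5), (24,G4,8), (25,G2,9), (28,G3,10), (29,G4,11), (33,G4,12)
Step 2: Sum ranks within each group.
R_1 = 9.5 (n_1 = 3)
R_2 = 16.5 (n_2 = 3)
R_3 = 21 (n_3 = 3)
R_4 = 31 (n_4 = 3)
Step 3: H = 12/(N(N+1)) * sum(R_i^2/n_i) - 3(N+1)
     = 12/(12*13) * (9.5^2/3 + 16.5^2/3 + 21^2/3 + 31^2/3) - 3*13
     = 0.076923 * 588.167 - 39
     = 6.243590.
Step 4: Ties present; correction factor C = 1 - 12/(12^3 - 12) = 0.993007. Corrected H = 6.243590 / 0.993007 = 6.287559.
Step 5: Under H0, H ~ chi^2(3); p-value = 0.098428.
Step 6: alpha = 0.1. reject H0.

H = 6.2876, df = 3, p = 0.098428, reject H0.


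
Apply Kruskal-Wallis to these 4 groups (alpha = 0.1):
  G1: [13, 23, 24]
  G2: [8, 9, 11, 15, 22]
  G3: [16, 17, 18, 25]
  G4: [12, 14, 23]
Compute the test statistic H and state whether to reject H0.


Step 1: Combine all N = 15 observations and assign midranks.
sorted (value, group, rank): (8,G2,1), (9,G2,2), (11,G2,3), (12,G4,4), (13,G1,5), (14,G4,6), (15,G2,7), (16,G3,8), (17,G3,9), (18,G3,10), (22,G2,11), (23,G1,12.5), (23,G4,12.5), (24,G1,14), (25,G3,15)
Step 2: Sum ranks within each group.
R_1 = 31.5 (n_1 = 3)
R_2 = 24 (n_2 = 5)
R_3 = 42 (n_3 = 4)
R_4 = 22.5 (n_4 = 3)
Step 3: H = 12/(N(N+1)) * sum(R_i^2/n_i) - 3(N+1)
     = 12/(15*16) * (31.5^2/3 + 24^2/5 + 42^2/4 + 22.5^2/3) - 3*16
     = 0.050000 * 1055.7 - 48
     = 4.785000.
Step 4: Ties present; correction factor C = 1 - 6/(15^3 - 15) = 0.998214. Corrected H = 4.785000 / 0.998214 = 4.793560.
Step 5: Under H0, H ~ chi^2(3); p-value = 0.187553.
Step 6: alpha = 0.1. fail to reject H0.

H = 4.7936, df = 3, p = 0.187553, fail to reject H0.


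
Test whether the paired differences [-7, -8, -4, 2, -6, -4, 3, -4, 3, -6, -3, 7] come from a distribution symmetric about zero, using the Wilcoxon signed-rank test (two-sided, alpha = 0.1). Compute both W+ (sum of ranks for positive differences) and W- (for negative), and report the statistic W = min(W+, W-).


Step 1: Drop any zero differences (none here) and take |d_i|.
|d| = [7, 8, 4, 2, 6, 4, 3, 4, 3, 6, 3, 7]
Step 2: Midrank |d_i| (ties get averaged ranks).
ranks: |7|->10.5, |8|->12, |4|->6, |2|->1, |6|->8.5, |4|->6, |3|->3, |4|->6, |3|->3, |6|->8.5, |3|->3, |7|->10.5
Step 3: Attach original signs; sum ranks with positive sign and with negative sign.
W+ = 1 + 3 + 3 + 10.5 = 17.5
W- = 10.5 + 12 + 6 + 8.5 + 6 + 6 + 8.5 + 3 = 60.5
(Check: W+ + W- = 78 should equal n(n+1)/2 = 78.)
Step 4: Test statistic W = min(W+, W-) = 17.5.
Step 5: Ties in |d|, so use the tie-corrected normal approximation.
        E[W] = n(n+1)/4 = 12*13/4 = 39.
        Tie groups: |d|=3 (t=3), |d|=4 (t=3), |d|=6 (t=2), |d|=7 (t=2); sum(t^3 - t) = 60.
        Var[W] = n(n+1)(2n+1)/24 - sum(t^3-t)/48 = 3900/24 - 60/48 = 161.25.
        z = (W - E[W]) / sqrt(Var[W]) = (17.5 - 39) / 12.6984 = -1.6931.
        Two-sided p = 2*Phi(z) = 0.090432.
Step 6: alpha = 0.1. reject H0.

W+ = 17.5, W- = 60.5, W = min = 17.5, p = 0.090432, reject H0.
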